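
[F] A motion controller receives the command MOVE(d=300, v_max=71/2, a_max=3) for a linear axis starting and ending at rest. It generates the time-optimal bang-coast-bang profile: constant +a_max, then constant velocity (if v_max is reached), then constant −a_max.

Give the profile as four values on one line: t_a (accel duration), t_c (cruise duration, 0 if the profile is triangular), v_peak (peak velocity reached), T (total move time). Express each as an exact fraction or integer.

t_a=10 t_c=0 v_peak=30 T=20

vₘ²/aₘ = (71/2)²/3 = 5041/12
300 < 5041/12 so t_c = 0
v_peak = √(300·3) = √900 = 30
t_a = 30/3 = 10; t_c = 0
T = 2·10 = 20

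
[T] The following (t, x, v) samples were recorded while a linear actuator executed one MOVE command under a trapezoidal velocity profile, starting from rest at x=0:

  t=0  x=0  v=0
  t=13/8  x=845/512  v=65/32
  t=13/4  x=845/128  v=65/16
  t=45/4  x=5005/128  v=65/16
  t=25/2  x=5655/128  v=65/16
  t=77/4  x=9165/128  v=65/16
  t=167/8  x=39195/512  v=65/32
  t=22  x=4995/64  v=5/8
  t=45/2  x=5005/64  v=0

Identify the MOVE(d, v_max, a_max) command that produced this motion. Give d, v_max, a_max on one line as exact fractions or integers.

final state: t=45/2, x=5005/64, v=0 → d = 5005/64
a_max = (65/32−0)/(13/8−0) = 5/4
max v = 65/16 over t∈[13/4,77/4] → v_max = 65/16
check: 65/16·(13/4+16) = 5005/64 ✓

d=5005/64 v_max=65/16 a_max=5/4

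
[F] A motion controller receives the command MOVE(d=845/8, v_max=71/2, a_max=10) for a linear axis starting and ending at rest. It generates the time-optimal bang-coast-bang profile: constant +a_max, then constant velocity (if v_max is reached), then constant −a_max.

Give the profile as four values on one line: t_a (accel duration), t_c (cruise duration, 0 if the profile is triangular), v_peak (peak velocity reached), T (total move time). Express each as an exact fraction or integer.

(v_max)²/a_max = (71/2)²/10 = 5041/40
845/8 < 5041/40 ⇒ no cruise
v_peak = √(845/8·10) = √(4225/4) = 65/2
t_a = (65/2)/10 = 13/4; t_c = 0
T = 2·13/4 = 13/2

t_a=13/4 t_c=0 v_peak=65/2 T=13/2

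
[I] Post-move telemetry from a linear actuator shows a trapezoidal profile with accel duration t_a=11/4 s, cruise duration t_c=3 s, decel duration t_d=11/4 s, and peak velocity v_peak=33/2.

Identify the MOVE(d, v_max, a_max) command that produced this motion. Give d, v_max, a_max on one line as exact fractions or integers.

d=759/8 v_max=33/2 a_max=6

a_max = (33/2)/(11/4) = 6
d_a = ½·33/2·11/4 = 363/16; d_c = 33/2·3 = 99/2
d = 2·363/16 + 99/2 = 759/8
t_c = 3 > 0 so v_max = 33/2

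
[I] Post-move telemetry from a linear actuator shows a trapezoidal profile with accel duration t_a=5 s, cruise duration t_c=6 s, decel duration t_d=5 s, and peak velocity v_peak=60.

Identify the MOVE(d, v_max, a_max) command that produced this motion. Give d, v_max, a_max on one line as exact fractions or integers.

a_max = 60/5 = 12
d_a = ½·60·5 = 150; d_c = 60·6 = 360
d = 2·150 + 360 = 660
t_c = 6 > 0 ⇒ limit active, v_max = 60

d=660 v_max=60 a_max=12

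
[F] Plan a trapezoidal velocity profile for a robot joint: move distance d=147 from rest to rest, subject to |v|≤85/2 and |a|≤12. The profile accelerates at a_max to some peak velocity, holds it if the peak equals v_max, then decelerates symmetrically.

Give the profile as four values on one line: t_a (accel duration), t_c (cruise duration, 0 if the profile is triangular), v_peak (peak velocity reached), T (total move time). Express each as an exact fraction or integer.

vₘ²/aₘ = (85/2)²/12 = 7225/48
147 < 7225/48 → triangular
v_peak = √(147·12) = √1764 = 42
t_a = 42/12 = 7/2; t_c = 0
T = 2·7/2 = 7

t_a=7/2 t_c=0 v_peak=42 T=7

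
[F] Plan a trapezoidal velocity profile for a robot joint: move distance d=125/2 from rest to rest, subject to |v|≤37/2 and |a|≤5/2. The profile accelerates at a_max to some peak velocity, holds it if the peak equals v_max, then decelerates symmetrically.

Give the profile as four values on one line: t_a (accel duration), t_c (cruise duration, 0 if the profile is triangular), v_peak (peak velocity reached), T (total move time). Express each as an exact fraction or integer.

t_a=5 t_c=0 v_peak=25/2 T=10

(v_max)²/a_max = (37/2)²/(5/2) = 1369/10
125/2 < 1369/10 so t_c = 0
v_peak = √(125/2·5/2) = √(625/4) = 25/2
t_a = (25/2)/(5/2) = 5; t_c = 0
T = 2·5 = 10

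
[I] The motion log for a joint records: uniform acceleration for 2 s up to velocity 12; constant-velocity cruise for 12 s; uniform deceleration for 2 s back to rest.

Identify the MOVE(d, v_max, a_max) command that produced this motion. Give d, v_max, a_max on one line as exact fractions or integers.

a_max = 12/2 = 6
d_a = ½·12·2 = 12; d_c = 12·12 = 144
d = 2·12 + 144 = 168
t_c = 12 > 0 → v_max = v_peak = 12

d=168 v_max=12 a_max=6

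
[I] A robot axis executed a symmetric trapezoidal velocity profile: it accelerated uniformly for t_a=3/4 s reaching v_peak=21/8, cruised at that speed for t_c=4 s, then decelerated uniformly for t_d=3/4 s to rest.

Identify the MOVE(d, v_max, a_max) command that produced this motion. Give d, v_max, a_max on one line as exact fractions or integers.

d=399/32 v_max=21/8 a_max=7/2

a_max = (21/8)/(3/4) = 7/2
d_a = ½·21/8·3/4 = 63/64; d_c = 21/8·4 = 21/2
d = 2·63/64 + 21/2 = 399/32
t_c = 4 > 0 so v_max = 21/8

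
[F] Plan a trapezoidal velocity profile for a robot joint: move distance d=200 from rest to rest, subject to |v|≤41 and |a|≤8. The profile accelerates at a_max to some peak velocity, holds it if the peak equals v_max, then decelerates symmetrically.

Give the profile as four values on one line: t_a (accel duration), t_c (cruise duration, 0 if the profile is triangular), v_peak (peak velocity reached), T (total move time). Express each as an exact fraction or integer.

(v_max)²/a_max = 41²/8 = 1681/8
200 < 1681/8 ⇒ no cruise
v_peak = √(200·8) = √1600 = 40
t_a = 40/8 = 5; t_c = 0
T = 2·5 = 10

t_a=5 t_c=0 v_peak=40 T=10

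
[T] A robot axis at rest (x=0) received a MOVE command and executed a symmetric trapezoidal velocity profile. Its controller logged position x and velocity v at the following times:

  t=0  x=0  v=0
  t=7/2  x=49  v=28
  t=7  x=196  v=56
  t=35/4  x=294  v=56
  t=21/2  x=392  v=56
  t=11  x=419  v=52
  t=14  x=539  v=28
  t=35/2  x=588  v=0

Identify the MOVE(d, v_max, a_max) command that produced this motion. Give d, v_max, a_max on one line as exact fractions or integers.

final state: t=35/2, x=588, v=0 → d = 588
a_max = (28−0)/(7/2−0) = 8
max v = 56 over t∈[7,21/2] → v_max = 56
check: 56·(7+7/2) = 588 ✓

d=588 v_max=56 a_max=8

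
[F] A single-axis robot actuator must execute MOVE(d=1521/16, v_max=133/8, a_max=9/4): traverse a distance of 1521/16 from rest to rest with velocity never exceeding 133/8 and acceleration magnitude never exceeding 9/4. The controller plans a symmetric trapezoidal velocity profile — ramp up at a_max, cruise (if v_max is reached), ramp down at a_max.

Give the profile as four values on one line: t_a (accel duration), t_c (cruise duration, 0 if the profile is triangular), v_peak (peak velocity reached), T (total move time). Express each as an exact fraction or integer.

vₘ²/aₘ = (133/8)²/(9/4) = 17689/144
1521/16 < 17689/144 ⇒ no cruise
v_peak = √(1521/16·9/4) = √(13689/64) = 117/8
t_a = (117/8)/(9/4) = 13/2; t_c = 0
T = 2·13/2 = 13

t_a=13/2 t_c=0 v_peak=117/8 T=13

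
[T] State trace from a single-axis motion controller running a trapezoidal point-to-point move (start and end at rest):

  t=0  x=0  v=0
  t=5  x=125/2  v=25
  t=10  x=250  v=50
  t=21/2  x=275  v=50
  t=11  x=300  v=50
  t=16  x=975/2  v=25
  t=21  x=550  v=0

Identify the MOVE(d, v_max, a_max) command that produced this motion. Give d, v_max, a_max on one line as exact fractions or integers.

d=550 v_max=50 a_max=5

final state: t=21, x=550, v=0 → d = 550
a_max = (25−0)/(5−0) = 5
max v = 50 over t∈[10,11] → v_max = 50
check: 50·(10+1) = 550 ✓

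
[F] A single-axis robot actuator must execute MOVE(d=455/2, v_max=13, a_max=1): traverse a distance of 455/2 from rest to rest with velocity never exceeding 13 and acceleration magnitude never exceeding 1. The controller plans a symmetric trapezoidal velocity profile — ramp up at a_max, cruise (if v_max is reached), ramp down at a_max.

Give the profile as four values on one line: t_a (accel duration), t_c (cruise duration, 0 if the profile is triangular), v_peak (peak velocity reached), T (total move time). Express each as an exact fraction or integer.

t_a=13 t_c=9/2 v_peak=13 T=61/2

(v_max)²/a_max = 13²/1 = 169
455/2 ≥ 169 → trapezoidal
t_a = 13/1 = 13; v_peak = 13
d_cruise = 455/2 − 169 = 117/2; t_c = (117/2)/13 = 9/2
T = 2·13 + 9/2 = 61/2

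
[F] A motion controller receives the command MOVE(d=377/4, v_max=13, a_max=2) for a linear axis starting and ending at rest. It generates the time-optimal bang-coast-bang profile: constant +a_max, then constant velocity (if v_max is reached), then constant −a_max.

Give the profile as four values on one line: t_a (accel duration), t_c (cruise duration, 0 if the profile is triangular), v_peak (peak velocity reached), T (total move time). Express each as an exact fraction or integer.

vₘ²/aₘ = 13²/2 = 169/2
377/4 ≥ 169/2 → trapezoidal
t_a = 13/2; v_peak = 13
d_cruise = 377/4 − 169/2 = 39/4; t_c = (39/4)/13 = 3/4
T = 2·13/2 + 3/4 = 55/4

t_a=13/2 t_c=3/4 v_peak=13 T=55/4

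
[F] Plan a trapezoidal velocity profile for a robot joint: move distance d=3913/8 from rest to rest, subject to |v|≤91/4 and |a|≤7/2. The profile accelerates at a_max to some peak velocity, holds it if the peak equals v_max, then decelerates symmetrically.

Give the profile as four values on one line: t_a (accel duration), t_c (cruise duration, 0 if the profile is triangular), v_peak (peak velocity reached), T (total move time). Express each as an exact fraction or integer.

(v_max)²/a_max = (91/4)²/(7/2) = 1183/8
3913/8 ≥ 1183/8 → trapezoidal
t_a = (91/4)/(7/2) = 13/2; v_peak = 91/4
d_cruise = 3913/8 − 1183/8 = 1365/4; t_c = (1365/4)/(91/4) = 15
T = 2·13/2 + 15 = 28

t_a=13/2 t_c=15 v_peak=91/4 T=28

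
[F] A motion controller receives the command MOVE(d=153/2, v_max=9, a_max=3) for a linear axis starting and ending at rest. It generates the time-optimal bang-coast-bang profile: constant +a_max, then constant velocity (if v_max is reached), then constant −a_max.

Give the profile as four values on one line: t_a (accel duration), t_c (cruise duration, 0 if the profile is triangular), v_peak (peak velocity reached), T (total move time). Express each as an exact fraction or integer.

vₘ²/aₘ = 9²/3 = 27
153/2 ≥ 27 ⇒ cruise phase
t_a = 9/3 = 3; v_peak = 9
d_cruise = 153/2 − 27 = 99/2; t_c = (99/2)/9 = 11/2
T = 2·3 + 11/2 = 23/2

t_a=3 t_c=11/2 v_peak=9 T=23/2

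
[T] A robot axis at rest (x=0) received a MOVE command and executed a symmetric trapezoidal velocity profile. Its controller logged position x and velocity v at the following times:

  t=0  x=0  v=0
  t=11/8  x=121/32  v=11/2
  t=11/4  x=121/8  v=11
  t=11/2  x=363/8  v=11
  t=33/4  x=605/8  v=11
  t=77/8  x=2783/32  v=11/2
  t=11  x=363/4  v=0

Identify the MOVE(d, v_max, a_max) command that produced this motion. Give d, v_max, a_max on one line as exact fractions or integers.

d=363/4 v_max=11 a_max=4

final state: t=11, x=363/4, v=0 → d = 363/4
a_max = (11/2−0)/(11/8−0) = 4
max v = 11 over t∈[11/4,33/4] → v_max = 11
check: 11·(11/4+11/2) = 363/4 ✓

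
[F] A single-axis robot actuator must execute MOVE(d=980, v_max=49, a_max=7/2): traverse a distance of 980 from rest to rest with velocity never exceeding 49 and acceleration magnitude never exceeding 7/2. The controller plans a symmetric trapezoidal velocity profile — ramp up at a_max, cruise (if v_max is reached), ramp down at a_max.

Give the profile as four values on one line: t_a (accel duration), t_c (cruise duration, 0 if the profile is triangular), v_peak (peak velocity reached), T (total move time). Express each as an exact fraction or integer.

v_max²/a_max = 49²/(7/2) = 686
980 ≥ 686 ⇒ cruise phase
t_a = 49/(7/2) = 14; v_peak = 49
d_cruise = 980 − 686 = 294; t_c = 294/49 = 6
T = 2·14 + 6 = 34

t_a=14 t_c=6 v_peak=49 T=34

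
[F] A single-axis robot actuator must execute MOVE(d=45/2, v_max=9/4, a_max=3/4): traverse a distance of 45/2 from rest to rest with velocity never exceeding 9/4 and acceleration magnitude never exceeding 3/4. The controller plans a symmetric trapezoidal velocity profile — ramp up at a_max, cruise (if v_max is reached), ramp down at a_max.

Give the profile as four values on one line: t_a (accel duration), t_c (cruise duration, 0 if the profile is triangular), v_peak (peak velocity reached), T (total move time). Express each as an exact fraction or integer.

t_a=3 t_c=7 v_peak=9/4 T=13

(v_max)²/a_max = (9/4)²/(3/4) = 27/4
45/2 ≥ 27/4 → trapezoidal
t_a = (9/4)/(3/4) = 3; v_peak = 9/4
d_cruise = 45/2 − 27/4 = 63/4; t_c = (63/4)/(9/4) = 7
T = 2·3 + 7 = 13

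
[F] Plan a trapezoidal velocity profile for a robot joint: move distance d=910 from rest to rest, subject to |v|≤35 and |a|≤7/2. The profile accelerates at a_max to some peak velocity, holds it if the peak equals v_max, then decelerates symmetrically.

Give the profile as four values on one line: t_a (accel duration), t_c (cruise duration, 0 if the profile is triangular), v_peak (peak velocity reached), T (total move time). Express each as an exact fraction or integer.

(v_max)²/a_max = 35²/(7/2) = 350
910 ≥ 350 so v_max reached
t_a = 35/(7/2) = 10; v_peak = 35
d_cruise = 910 − 350 = 560; t_c = 560/35 = 16
T = 2·10 + 16 = 36

t_a=10 t_c=16 v_peak=35 T=36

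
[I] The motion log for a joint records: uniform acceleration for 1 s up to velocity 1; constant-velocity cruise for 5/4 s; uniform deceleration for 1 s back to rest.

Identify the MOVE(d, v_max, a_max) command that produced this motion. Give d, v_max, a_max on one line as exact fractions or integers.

a_max = 1/1 = 1
d_a = ½·1·1 = 1/2; d_c = 1·5/4 = 5/4
d = 2·1/2 + 5/4 = 9/4
t_c = 5/4 > 0 ⇒ limit active, v_max = 1

d=9/4 v_max=1 a_max=1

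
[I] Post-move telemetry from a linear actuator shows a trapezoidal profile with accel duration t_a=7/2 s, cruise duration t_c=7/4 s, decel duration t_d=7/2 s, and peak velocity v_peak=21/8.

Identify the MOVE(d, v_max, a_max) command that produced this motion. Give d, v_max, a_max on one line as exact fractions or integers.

a_max = (21/8)/(7/2) = 3/4
d_a = ½·21/8·7/2 = 147/32; d_c = 21/8·7/4 = 147/32
d = 2·147/32 + 147/32 = 441/32
t_c = 7/4 > 0 → v_max = v_peak = 21/8

d=441/32 v_max=21/8 a_max=3/4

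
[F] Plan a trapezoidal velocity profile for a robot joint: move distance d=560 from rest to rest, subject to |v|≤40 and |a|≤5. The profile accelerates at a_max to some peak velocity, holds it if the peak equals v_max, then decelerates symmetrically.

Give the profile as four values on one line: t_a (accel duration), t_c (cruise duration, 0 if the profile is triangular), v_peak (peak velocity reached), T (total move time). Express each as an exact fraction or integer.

(v_max)²/a_max = 40²/5 = 320
560 ≥ 320 ⇒ cruise phase
t_a = 40/5 = 8; v_peak = 40
d_cruise = 560 − 320 = 240; t_c = 240/40 = 6
T = 2·8 + 6 = 22

t_a=8 t_c=6 v_peak=40 T=22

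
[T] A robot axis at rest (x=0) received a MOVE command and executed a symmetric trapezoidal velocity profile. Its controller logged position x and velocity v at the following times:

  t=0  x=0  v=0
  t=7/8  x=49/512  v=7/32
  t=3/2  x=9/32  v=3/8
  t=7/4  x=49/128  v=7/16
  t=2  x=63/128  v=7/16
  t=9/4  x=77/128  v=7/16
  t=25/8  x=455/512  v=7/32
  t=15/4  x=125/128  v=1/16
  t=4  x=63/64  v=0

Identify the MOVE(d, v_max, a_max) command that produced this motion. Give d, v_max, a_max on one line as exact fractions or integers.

d=63/64 v_max=7/16 a_max=1/4

final state: t=4, x=63/64, v=0 → d = 63/64
a_max = (7/32−0)/(7/8−0) = 1/4
max v = 7/16 over t∈[7/4,9/4] → v_max = 7/16
check: 7/16·(7/4+1/2) = 63/64 ✓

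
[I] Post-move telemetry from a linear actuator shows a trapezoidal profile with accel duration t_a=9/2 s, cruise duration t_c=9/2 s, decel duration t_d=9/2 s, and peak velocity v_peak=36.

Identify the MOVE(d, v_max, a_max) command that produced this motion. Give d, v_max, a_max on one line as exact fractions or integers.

a_max = 36/(9/2) = 8
d_a = ½·36·9/2 = 81; d_c = 36·9/2 = 162
d = 2·81 + 162 = 324
t_c = 9/2 > 0 ⇒ limit active, v_max = 36

d=324 v_max=36 a_max=8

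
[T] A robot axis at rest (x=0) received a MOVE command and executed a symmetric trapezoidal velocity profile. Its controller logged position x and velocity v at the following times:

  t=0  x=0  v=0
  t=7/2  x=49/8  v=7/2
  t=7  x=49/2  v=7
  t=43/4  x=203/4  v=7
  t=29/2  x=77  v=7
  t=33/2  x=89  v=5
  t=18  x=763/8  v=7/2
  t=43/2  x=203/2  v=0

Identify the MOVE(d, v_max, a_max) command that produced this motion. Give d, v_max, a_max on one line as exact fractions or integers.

d=203/2 v_max=7 a_max=1

final state: t=43/2, x=203/2, v=0 → d = 203/2
a_max = (7/2−0)/(7/2−0) = 1
max v = 7 over t∈[7,29/2] → v_max = 7
check: 7·(7+15/2) = 203/2 ✓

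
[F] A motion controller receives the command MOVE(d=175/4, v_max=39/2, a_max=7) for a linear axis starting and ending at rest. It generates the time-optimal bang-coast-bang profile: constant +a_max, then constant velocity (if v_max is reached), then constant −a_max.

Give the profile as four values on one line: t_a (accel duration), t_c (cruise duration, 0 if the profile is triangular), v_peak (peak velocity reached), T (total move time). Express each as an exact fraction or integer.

t_a=5/2 t_c=0 v_peak=35/2 T=5

vₘ²/aₘ = (39/2)²/7 = 1521/28
175/4 < 1521/28 ⇒ no cruise
v_peak = √(175/4·7) = √(1225/4) = 35/2
t_a = (35/2)/7 = 5/2; t_c = 0
T = 2·5/2 = 5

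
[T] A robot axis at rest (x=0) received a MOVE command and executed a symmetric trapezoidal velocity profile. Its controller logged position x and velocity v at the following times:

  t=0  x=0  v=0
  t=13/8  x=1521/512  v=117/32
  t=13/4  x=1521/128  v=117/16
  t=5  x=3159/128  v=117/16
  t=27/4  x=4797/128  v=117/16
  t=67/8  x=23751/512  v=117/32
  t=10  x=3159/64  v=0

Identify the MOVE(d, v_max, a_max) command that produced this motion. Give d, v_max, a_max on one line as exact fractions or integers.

final state: t=10, x=3159/64, v=0 → d = 3159/64
a_max = (117/32−0)/(13/8−0) = 9/4
max v = 117/16 over t∈[13/4,27/4] → v_max = 117/16
check: 117/16·(13/4+7/2) = 3159/64 ✓

d=3159/64 v_max=117/16 a_max=9/4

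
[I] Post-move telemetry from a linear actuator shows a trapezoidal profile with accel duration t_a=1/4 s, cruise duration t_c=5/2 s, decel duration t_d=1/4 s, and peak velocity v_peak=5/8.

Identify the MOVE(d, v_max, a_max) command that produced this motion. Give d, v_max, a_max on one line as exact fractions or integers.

d=55/32 v_max=5/8 a_max=5/2

a_max = (5/8)/(1/4) = 5/2
d_a = ½·5/8·1/4 = 5/64; d_c = 5/8·5/2 = 25/16
d = 2·5/64 + 25/16 = 55/32
t_c = 5/2 > 0 ⇒ limit active, v_max = 5/8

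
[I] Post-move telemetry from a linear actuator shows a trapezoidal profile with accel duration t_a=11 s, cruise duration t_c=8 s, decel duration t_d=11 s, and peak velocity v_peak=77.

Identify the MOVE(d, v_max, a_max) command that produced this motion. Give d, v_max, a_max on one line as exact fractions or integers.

a_max = 77/11 = 7
d_a = ½·77·11 = 847/2; d_c = 77·8 = 616
d = 2·847/2 + 616 = 1463
t_c = 8 > 0 → v_max = v_peak = 77

d=1463 v_max=77 a_max=7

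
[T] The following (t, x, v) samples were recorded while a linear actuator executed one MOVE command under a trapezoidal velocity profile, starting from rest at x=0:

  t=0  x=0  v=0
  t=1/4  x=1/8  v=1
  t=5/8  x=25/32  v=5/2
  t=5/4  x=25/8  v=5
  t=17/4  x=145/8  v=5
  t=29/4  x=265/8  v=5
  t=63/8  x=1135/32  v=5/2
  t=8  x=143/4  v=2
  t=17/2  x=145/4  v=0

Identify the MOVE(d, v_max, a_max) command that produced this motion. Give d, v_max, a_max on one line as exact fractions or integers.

final state: t=17/2, x=145/4, v=0 → d = 145/4
a_max = (1−0)/(1/4−0) = 4
max v = 5 over t∈[5/4,29/4] → v_max = 5
check: 5·(5/4+6) = 145/4 ✓

d=145/4 v_max=5 a_max=4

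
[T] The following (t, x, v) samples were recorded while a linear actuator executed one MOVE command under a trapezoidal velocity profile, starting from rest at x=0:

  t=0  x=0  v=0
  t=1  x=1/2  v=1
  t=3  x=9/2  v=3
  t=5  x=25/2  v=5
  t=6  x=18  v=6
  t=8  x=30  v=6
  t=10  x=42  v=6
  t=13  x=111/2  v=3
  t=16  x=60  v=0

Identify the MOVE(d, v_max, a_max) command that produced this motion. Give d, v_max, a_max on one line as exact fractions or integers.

d=60 v_max=6 a_max=1

final state: t=16, x=60, v=0 → d = 60
a_max = (1−0)/(1−0) = 1
max v = 6 over t∈[6,10] → v_max = 6
check: 6·(6+4) = 60 ✓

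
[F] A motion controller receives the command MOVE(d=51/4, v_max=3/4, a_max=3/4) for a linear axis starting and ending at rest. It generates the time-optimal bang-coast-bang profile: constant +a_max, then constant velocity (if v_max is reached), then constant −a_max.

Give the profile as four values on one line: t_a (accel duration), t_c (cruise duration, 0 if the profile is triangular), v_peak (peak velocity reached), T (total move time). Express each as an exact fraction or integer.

vₘ²/aₘ = (3/4)²/(3/4) = 3/4
51/4 ≥ 3/4 ⇒ cruise phase
t_a = (3/4)/(3/4) = 1; v_peak = 3/4
d_cruise = 51/4 − 3/4 = 12; t_c = 12/(3/4) = 16
T = 2·1 + 16 = 18

t_a=1 t_c=16 v_peak=3/4 T=18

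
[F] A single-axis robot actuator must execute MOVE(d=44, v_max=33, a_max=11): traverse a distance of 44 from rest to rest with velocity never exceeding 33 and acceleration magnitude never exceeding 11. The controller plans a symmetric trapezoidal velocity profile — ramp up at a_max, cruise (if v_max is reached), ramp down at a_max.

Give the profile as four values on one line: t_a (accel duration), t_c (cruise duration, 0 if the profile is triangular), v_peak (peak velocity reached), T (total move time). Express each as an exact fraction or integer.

t_a=2 t_c=0 v_peak=22 T=4

v_max²/a_max = 33²/11 = 99
44 < 99 so t_c = 0
v_peak = √(44·11) = √484 = 22
t_a = 22/11 = 2; t_c = 0
T = 2·2 = 4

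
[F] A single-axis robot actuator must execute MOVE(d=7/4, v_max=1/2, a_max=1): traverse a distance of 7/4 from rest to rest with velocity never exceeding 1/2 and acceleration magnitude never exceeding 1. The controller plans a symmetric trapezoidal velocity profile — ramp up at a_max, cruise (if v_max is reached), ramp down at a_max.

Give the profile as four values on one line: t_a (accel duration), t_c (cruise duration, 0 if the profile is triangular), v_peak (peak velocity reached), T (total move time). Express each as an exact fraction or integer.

t_a=1/2 t_c=3 v_peak=1/2 T=4

vₘ²/aₘ = (1/2)²/1 = 1/4
7/4 ≥ 1/4 so v_max reached
t_a = (1/2)/1 = 1/2; v_peak = 1/2
d_cruise = 7/4 − 1/4 = 3/2; t_c = (3/2)/(1/2) = 3
T = 2·1/2 + 3 = 4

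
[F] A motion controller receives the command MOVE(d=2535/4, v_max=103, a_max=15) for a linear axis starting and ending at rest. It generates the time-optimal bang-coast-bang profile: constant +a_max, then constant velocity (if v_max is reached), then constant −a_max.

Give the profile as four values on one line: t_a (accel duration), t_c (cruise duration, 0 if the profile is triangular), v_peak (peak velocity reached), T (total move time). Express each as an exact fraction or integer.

v_max²/a_max = 103²/15 = 10609/15
2535/4 < 10609/15 → triangular
v_peak = √(2535/4·15) = √(38025/4) = 195/2
t_a = (195/2)/15 = 13/2; t_c = 0
T = 2·13/2 = 13

t_a=13/2 t_c=0 v_peak=195/2 T=13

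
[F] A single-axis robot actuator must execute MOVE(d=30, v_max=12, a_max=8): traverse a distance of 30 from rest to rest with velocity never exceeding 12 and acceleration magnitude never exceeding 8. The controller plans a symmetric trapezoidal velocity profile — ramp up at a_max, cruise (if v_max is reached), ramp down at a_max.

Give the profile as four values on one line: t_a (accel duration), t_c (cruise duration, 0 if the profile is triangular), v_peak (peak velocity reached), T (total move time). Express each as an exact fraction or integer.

t_a=3/2 t_c=1 v_peak=12 T=4

(v_max)²/a_max = 12²/8 = 18
30 ≥ 18 ⇒ cruise phase
t_a = 12/8 = 3/2; v_peak = 12
d_cruise = 30 − 18 = 12; t_c = 12/12 = 1
T = 2·3/2 + 1 = 4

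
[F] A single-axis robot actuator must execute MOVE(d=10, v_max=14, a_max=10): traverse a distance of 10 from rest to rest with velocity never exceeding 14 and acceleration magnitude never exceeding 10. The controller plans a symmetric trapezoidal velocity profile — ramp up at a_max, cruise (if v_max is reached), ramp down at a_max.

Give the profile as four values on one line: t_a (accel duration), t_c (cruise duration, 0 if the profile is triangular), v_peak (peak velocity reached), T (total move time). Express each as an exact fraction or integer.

(v_max)²/a_max = 14²/10 = 98/5
10 < 98/5 so t_c = 0
v_peak = √(10·10) = √100 = 10
t_a = 10/10 = 1; t_c = 0
T = 2·1 = 2

t_a=1 t_c=0 v_peak=10 T=2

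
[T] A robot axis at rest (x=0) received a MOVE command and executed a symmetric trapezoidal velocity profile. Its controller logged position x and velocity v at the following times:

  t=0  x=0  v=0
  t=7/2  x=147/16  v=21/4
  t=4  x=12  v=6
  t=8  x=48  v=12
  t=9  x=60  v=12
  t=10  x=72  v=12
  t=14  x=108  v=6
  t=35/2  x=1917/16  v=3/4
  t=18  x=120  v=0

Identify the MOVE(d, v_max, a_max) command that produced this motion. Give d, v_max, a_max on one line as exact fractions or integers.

final state: t=18, x=120, v=0 → d = 120
a_max = (21/4−0)/(7/2−0) = 3/2
max v = 12 over t∈[8,10] → v_max = 12
check: 12·(8+2) = 120 ✓

d=120 v_max=12 a_max=3/2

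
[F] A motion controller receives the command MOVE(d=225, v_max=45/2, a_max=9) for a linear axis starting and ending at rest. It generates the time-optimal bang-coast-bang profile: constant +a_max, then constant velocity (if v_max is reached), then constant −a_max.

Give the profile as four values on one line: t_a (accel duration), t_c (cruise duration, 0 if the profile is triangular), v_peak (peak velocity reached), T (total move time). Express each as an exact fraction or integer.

(v_max)²/a_max = (45/2)²/9 = 225/4
225 ≥ 225/4 so v_max reached
t_a = (45/2)/9 = 5/2; v_peak = 45/2
d_cruise = 225 − 225/4 = 675/4; t_c = (675/4)/(45/2) = 15/2
T = 2·5/2 + 15/2 = 25/2

t_a=5/2 t_c=15/2 v_peak=45/2 T=25/2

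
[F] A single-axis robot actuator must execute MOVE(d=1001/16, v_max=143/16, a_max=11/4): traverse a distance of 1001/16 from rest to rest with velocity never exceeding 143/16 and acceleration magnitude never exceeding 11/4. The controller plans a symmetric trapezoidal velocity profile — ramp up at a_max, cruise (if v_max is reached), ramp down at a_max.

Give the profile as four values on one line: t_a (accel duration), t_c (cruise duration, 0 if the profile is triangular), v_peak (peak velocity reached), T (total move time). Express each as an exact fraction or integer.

t_a=13/4 t_c=15/4 v_peak=143/16 T=41/4

(v_max)²/a_max = (143/16)²/(11/4) = 1859/64
1001/16 ≥ 1859/64 so v_max reached
t_a = (143/16)/(11/4) = 13/4; v_peak = 143/16
d_cruise = 1001/16 − 1859/64 = 2145/64; t_c = (2145/64)/(143/16) = 15/4
T = 2·13/4 + 15/4 = 41/4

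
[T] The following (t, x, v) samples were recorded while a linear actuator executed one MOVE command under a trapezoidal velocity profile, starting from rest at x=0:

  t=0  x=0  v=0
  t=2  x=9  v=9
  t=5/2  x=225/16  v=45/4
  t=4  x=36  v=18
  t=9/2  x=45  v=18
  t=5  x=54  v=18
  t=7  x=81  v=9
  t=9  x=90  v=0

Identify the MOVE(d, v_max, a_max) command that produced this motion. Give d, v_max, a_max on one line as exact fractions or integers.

d=90 v_max=18 a_max=9/2

final state: t=9, x=90, v=0 → d = 90
a_max = (9−0)/(2−0) = 9/2
max v = 18 over t∈[4,5] → v_max = 18
check: 18·(4+1) = 90 ✓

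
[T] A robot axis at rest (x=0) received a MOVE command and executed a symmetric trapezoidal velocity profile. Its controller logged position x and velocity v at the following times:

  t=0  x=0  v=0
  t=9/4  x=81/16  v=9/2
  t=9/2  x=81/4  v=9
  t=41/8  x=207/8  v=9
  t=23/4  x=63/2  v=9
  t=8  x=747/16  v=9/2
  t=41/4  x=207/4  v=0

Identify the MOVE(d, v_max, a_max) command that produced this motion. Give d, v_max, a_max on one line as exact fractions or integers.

d=207/4 v_max=9 a_max=2

final state: t=41/4, x=207/4, v=0 → d = 207/4
a_max = (9/2−0)/(9/4−0) = 2
max v = 9 over t∈[9/2,23/4] → v_max = 9
check: 9·(9/2+5/4) = 207/4 ✓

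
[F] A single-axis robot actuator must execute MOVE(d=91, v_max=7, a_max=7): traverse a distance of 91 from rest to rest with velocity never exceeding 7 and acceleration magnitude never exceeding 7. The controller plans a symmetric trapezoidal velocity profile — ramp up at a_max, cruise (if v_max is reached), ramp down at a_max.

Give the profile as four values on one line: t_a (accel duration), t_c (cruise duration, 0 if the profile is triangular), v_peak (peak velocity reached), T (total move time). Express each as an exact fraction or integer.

(v_max)²/a_max = 7²/7 = 7
91 ≥ 7 so v_max reached
t_a = 7/7 = 1; v_peak = 7
d_cruise = 91 − 7 = 84; t_c = 84/7 = 12
T = 2·1 + 12 = 14

t_a=1 t_c=12 v_peak=7 T=14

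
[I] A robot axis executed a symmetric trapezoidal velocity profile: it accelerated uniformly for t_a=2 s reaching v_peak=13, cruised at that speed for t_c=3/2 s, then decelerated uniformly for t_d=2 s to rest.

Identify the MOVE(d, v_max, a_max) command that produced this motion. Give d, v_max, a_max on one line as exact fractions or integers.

a_max = 13/2
d_a = ½·13·2 = 13; d_c = 13·3/2 = 39/2
d = 2·13 + 39/2 = 91/2
t_c = 3/2 > 0 so v_max = 13

d=91/2 v_max=13 a_max=13/2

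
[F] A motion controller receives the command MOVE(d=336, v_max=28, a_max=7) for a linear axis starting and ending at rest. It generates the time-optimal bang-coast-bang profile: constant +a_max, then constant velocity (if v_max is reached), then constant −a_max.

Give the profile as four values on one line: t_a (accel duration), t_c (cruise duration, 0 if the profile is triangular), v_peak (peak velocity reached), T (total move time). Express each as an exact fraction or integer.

v_max²/a_max = 28²/7 = 112
336 ≥ 112 so v_max reached
t_a = 28/7 = 4; v_peak = 28
d_cruise = 336 − 112 = 224; t_c = 224/28 = 8
T = 2·4 + 8 = 16

t_a=4 t_c=8 v_peak=28 T=16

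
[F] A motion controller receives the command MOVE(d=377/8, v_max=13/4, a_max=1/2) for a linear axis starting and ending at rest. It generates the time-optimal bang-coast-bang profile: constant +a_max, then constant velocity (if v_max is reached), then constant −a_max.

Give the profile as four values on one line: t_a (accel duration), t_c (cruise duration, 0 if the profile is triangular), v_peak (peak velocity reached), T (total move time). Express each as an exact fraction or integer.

t_a=13/2 t_c=8 v_peak=13/4 T=21

vₘ²/aₘ = (13/4)²/(1/2) = 169/8
377/8 ≥ 169/8 so v_max reached
t_a = (13/4)/(1/2) = 13/2; v_peak = 13/4
d_cruise = 377/8 − 169/8 = 26; t_c = 26/(13/4) = 8
T = 2·13/2 + 8 = 21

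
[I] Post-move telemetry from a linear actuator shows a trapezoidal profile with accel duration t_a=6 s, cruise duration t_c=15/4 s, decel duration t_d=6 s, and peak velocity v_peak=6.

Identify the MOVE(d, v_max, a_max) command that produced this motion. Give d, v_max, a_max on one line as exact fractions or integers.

d=117/2 v_max=6 a_max=1

a_max = 6/6 = 1
d_a = ½·6·6 = 18; d_c = 6·15/4 = 45/2
d = 2·18 + 45/2 = 117/2
t_c = 15/4 > 0 so v_max = 6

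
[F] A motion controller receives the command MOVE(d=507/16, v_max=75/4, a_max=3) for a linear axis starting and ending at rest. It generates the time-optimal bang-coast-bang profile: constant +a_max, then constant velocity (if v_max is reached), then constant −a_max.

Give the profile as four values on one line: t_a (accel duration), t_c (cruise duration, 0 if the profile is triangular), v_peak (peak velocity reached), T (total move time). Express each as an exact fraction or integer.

vₘ²/aₘ = (75/4)²/3 = 1875/16
507/16 < 1875/16 → triangular
v_peak = √(507/16·3) = √(1521/16) = 39/4
t_a = (39/4)/3 = 13/4; t_c = 0
T = 2·13/4 = 13/2

t_a=13/4 t_c=0 v_peak=39/4 T=13/2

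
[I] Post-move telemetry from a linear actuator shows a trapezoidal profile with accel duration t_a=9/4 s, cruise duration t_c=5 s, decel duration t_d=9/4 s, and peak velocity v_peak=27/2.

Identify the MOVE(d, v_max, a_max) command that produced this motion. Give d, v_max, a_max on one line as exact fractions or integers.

a_max = (27/2)/(9/4) = 6
d_a = ½·27/2·9/4 = 243/16; d_c = 27/2·5 = 135/2
d = 2·243/16 + 135/2 = 783/8
t_c = 5 > 0 so v_max = 27/2

d=783/8 v_max=27/2 a_max=6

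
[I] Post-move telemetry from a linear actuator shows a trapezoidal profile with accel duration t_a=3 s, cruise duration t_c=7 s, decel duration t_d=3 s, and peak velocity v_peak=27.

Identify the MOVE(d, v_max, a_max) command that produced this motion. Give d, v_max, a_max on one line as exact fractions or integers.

a_max = 27/3 = 9
d_a = ½·27·3 = 81/2; d_c = 27·7 = 189
d = 2·81/2 + 189 = 270
t_c = 7 > 0 so v_max = 27

d=270 v_max=27 a_max=9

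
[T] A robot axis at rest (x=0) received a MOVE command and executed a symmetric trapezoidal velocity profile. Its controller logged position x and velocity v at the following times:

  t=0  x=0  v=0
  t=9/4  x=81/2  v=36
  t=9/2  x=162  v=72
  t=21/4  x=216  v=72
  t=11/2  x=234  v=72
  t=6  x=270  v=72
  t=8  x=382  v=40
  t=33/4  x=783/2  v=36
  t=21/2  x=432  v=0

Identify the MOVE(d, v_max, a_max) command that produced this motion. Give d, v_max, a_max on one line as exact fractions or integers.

final state: t=21/2, x=432, v=0 → d = 432
a_max = (36−0)/(9/4−0) = 16
max v = 72 over t∈[9/2,6] → v_max = 72
check: 72·(9/2+3/2) = 432 ✓

d=432 v_max=72 a_max=16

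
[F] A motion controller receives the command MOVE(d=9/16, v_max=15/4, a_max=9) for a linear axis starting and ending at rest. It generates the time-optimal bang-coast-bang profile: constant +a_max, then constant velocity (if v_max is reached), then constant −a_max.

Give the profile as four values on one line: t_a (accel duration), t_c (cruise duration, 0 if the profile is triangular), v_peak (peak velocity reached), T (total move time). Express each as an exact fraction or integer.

v_max²/a_max = (15/4)²/9 = 25/16
9/16 < 25/16 so t_c = 0
v_peak = √(9/16·9) = √(81/16) = 9/4
t_a = (9/4)/9 = 1/4; t_c = 0
T = 2·1/4 = 1/2

t_a=1/4 t_c=0 v_peak=9/4 T=1/2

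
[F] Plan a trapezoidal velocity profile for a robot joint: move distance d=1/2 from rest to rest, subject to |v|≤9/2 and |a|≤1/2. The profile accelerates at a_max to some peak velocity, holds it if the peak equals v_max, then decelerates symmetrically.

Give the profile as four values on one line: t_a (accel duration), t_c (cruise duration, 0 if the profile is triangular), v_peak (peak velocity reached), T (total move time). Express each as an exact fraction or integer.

t_a=1 t_c=0 v_peak=1/2 T=2

v_max²/a_max = (9/2)²/(1/2) = 81/2
1/2 < 81/2 so t_c = 0
v_peak = √(1/2·1/2) = √(1/4) = 1/2
t_a = (1/2)/(1/2) = 1; t_c = 0
T = 2·1 = 2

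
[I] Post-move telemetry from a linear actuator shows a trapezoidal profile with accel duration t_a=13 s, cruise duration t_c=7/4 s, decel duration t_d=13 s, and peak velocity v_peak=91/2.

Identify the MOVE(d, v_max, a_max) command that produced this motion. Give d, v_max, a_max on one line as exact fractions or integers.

a_max = (91/2)/13 = 7/2
d_a = ½·91/2·13 = 1183/4; d_c = 91/2·7/4 = 637/8
d = 2·1183/4 + 637/8 = 5369/8
t_c = 7/4 > 0 so v_max = 91/2

d=5369/8 v_max=91/2 a_max=7/2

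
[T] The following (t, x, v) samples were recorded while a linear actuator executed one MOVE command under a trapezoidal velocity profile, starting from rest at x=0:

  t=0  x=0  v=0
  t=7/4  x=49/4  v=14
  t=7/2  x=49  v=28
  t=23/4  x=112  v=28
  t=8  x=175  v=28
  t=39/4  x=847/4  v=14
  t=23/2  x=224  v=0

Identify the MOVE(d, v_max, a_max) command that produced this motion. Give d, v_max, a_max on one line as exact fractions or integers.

final state: t=23/2, x=224, v=0 → d = 224
a_max = (14−0)/(7/4−0) = 8
max v = 28 over t∈[7/2,8] → v_max = 28
check: 28·(7/2+9/2) = 224 ✓

d=224 v_max=28 a_max=8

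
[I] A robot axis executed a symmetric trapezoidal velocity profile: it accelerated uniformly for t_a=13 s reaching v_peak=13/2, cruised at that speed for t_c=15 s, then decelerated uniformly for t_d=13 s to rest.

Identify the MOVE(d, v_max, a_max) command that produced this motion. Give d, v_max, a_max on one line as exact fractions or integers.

a_max = (13/2)/13 = 1/2
d_a = ½·13/2·13 = 169/4; d_c = 13/2·15 = 195/2
d = 2·169/4 + 195/2 = 182
t_c = 15 > 0 → v_max = v_peak = 13/2

d=182 v_max=13/2 a_max=1/2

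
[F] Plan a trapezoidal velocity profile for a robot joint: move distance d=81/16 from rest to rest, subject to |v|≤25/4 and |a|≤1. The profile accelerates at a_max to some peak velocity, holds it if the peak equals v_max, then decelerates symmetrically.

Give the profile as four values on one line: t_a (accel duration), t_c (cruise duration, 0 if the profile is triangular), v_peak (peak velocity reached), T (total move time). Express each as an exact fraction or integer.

(v_max)²/a_max = (25/4)²/1 = 625/16
81/16 < 625/16 ⇒ no cruise
v_peak = √(81/16·1) = √(81/16) = 9/4
t_a = (9/4)/1 = 9/4; t_c = 0
T = 2·9/4 = 9/2

t_a=9/4 t_c=0 v_peak=9/4 T=9/2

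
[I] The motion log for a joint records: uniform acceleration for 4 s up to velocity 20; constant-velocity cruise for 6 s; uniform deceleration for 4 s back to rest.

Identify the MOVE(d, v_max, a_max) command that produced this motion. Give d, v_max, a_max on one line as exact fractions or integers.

d=200 v_max=20 a_max=5

a_max = 20/4 = 5
d_a = ½·20·4 = 40; d_c = 20·6 = 120
d = 2·40 + 120 = 200
t_c = 6 > 0 so v_max = 20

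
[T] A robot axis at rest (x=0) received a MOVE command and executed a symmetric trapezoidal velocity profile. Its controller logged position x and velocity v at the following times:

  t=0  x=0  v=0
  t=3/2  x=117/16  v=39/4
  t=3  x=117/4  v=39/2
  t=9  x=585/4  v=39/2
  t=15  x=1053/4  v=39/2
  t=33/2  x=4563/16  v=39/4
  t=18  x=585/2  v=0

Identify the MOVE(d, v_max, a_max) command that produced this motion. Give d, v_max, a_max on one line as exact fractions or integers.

d=585/2 v_max=39/2 a_max=13/2

final state: t=18, x=585/2, v=0 → d = 585/2
a_max = (39/4−0)/(3/2−0) = 13/2
max v = 39/2 over t∈[3,15] → v_max = 39/2
check: 39/2·(3+12) = 585/2 ✓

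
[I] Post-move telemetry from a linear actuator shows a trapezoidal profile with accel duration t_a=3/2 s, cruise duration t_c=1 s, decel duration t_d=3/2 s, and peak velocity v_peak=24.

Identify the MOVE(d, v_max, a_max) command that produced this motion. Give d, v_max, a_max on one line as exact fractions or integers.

a_max = 24/(3/2) = 16
d_a = ½·24·3/2 = 18; d_c = 24·1 = 24
d = 2·18 + 24 = 60
t_c = 1 > 0 ⇒ limit active, v_max = 24

d=60 v_max=24 a_max=16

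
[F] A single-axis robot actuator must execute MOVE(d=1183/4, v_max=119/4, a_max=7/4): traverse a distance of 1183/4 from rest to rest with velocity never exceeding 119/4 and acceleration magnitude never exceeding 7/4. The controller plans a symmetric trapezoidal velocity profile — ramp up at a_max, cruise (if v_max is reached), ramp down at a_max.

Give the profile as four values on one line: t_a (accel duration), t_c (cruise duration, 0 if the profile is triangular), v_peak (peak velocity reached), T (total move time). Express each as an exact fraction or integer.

t_a=13 t_c=0 v_peak=91/4 T=26

vₘ²/aₘ = (119/4)²/(7/4) = 2023/4
1183/4 < 2023/4 so t_c = 0
v_peak = √(1183/4·7/4) = √(8281/16) = 91/4
t_a = (91/4)/(7/4) = 13; t_c = 0
T = 2·13 = 26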